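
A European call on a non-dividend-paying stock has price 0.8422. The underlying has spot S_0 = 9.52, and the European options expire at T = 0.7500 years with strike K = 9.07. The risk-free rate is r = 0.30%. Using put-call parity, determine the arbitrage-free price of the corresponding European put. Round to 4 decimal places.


Answer: Put price = 0.3718

Derivation:
Put-call parity: C - P = S_0 * exp(-qT) - K * exp(-rT).
S_0 * exp(-qT) = 9.5200 * 1.00000000 = 9.52000000
K * exp(-rT) = 9.0700 * 0.99775253 = 9.04961544
P = C - S*exp(-qT) + K*exp(-rT)
P = 0.8422 - 9.52000000 + 9.04961544 = 0.3718


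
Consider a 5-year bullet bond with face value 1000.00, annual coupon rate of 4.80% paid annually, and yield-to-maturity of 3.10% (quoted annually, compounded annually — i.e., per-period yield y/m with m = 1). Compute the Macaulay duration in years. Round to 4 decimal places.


Coupon per period c = face * coupon_rate / m = 48.000000
Periods per year m = 1; per-period yield y/m = 0.031000
Number of cashflows N = 5
Cashflows (t years, CF_t, discount factor 1/(1+y/m)^(m*t), PV):
  t = 1.0000: CF_t = 48.000000, DF = 0.969932, PV = 46.556741
  t = 2.0000: CF_t = 48.000000, DF = 0.940768, PV = 45.156878
  t = 3.0000: CF_t = 48.000000, DF = 0.912481, PV = 43.799106
  t = 4.0000: CF_t = 48.000000, DF = 0.885045, PV = 42.482159
  t = 5.0000: CF_t = 1048.000000, DF = 0.858434, PV = 899.638341
Price P = sum_t PV_t = 1077.633224
Macaulay numerator sum_t t * PV_t:
  t * PV_t at t = 1.0000: 46.556741
  t * PV_t at t = 2.0000: 90.313756
  t * PV_t at t = 3.0000: 131.397317
  t * PV_t at t = 4.0000: 169.928635
  t * PV_t at t = 5.0000: 4498.191707
Macaulay duration D = (sum_t t * PV_t) / P = 4936.388155 / 1077.633224 = 4.580768

Answer: Macaulay duration = 4.5808 years


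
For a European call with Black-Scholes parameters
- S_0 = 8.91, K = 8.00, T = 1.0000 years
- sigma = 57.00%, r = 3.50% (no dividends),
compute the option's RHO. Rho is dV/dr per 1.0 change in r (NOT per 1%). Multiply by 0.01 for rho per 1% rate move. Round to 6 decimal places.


Answer: Rho = 3.755839

Derivation:
d1 = 0.5354082453; d2 = -0.0345917547
phi(d1) = 0.3456704108; exp(-qT) = 1.0000000000; exp(-rT) = 0.9656054163
N(d2) = 0.4862026382
Rho = K*T*exp(-rT)*N(d2) = 8.0000 * 1.0000 * 0.9656054163 * 0.4862026382 = 3.755839


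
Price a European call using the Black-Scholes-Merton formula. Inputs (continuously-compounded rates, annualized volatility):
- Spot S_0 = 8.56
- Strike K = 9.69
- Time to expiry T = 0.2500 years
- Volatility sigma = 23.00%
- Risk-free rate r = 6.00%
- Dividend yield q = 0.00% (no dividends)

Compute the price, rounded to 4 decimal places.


d1 = (ln(S/K) + (r - q + 0.5*sigma^2) * T) / (sigma * sqrt(T)) = -0.89027596
d2 = d1 - sigma * sqrt(T) = -1.00527596
exp(-rT) = 0.98511194; exp(-qT) = 1.00000000
C = S_0 * exp(-qT) * N(d1) - K * exp(-rT) * N(d2)
N(d1) = 0.18665886; N(d2) = 0.15738199
C = 8.5600 * 1.00000000 * 0.18665886 - 9.6900 * 0.98511194 * 0.15738199 = 0.0955

Answer: Price = 0.0955


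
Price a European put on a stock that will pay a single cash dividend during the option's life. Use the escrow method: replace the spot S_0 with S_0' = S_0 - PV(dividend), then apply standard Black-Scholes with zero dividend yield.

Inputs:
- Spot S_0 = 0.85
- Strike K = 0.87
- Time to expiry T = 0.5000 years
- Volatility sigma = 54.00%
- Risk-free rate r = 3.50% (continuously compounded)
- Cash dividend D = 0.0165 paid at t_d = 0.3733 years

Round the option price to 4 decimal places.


PV(D) = D * exp(-r * t_d) = 0.0165 * 0.98701948 = 0.01628582
S_0' = S_0 - PV(D) = 0.8500 - 0.01628582 = 0.83371418
d1 = (ln(S_0'/K) + (r + sigma^2/2)*T) / (sigma*sqrt(T)) = 0.12517733
d2 = d1 - sigma*sqrt(T) = -0.25666033
exp(-rT) = 0.98265224
N(-d1) = 0.45019158; N(-d2) = 0.60127950
P = K * exp(-rT) * N(-d2) - S_0' * N(-d1) = 0.8700 * 0.98265224 * 0.60127950 - 0.83371418 * 0.45019158 = 0.1387

Answer: Price = 0.1387


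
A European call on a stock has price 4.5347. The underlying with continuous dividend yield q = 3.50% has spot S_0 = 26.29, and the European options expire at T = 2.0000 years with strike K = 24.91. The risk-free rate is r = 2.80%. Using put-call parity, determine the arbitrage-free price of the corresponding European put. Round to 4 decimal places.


Answer: Put price = 3.5754

Derivation:
Put-call parity: C - P = S_0 * exp(-qT) - K * exp(-rT).
S_0 * exp(-qT) = 26.2900 * 0.93239382 = 24.51263353
K * exp(-rT) = 24.9100 * 0.94553914 = 23.55337988
P = C - S*exp(-qT) + K*exp(-rT)
P = 4.5347 - 24.51263353 + 23.55337988 = 3.5754


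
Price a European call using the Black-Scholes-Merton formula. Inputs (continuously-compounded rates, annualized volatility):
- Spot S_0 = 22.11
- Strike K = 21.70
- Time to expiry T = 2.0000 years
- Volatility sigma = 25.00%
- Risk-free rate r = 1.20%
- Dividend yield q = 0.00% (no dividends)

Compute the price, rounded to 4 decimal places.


Answer: Price = 3.5217

Derivation:
d1 = (ln(S/K) + (r - q + 0.5*sigma^2) * T) / (sigma * sqrt(T)) = 0.29760069
d2 = d1 - sigma * sqrt(T) = -0.05595270
exp(-rT) = 0.97628571; exp(-qT) = 1.00000000
C = S_0 * exp(-qT) * N(d1) - K * exp(-rT) * N(d2)
N(d1) = 0.61699603; N(d2) = 0.47768975
C = 22.1100 * 1.00000000 * 0.61699603 - 21.7000 * 0.97628571 * 0.47768975 = 3.5217


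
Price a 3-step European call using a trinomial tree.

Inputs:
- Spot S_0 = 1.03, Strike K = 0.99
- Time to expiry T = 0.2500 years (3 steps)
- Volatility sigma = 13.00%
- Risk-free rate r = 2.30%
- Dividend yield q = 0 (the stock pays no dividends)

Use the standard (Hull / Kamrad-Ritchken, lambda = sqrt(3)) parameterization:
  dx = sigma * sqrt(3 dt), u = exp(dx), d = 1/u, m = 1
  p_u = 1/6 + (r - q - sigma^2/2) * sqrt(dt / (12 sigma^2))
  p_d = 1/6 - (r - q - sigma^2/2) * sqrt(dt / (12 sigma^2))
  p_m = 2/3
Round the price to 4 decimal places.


Answer: Price = V(0,0) = 0.0559

Derivation:
dt = T/N = 0.083333; dx = sigma*sqrt(3*dt) = 0.065000
u = exp(dx) = 1.067159; d = 1/u = 0.937067
p_u = 0.175994, p_m = 0.666667, p_d = 0.157340
Discount per step: exp(-r*dt) = 0.998085
Stock lattice S(k, j) with j the centered position index:
  k=0: S(0,+0) = 1.0300
  k=1: S(1,-1) = 0.9652; S(1,+0) = 1.0300; S(1,+1) = 1.0992
  k=2: S(2,-2) = 0.9044; S(2,-1) = 0.9652; S(2,+0) = 1.0300; S(2,+1) = 1.0992; S(2,+2) = 1.1730
  k=3: S(3,-3) = 0.8475; S(3,-2) = 0.9044; S(3,-1) = 0.9652; S(3,+0) = 1.0300; S(3,+1) = 1.0992; S(3,+2) = 1.1730; S(3,+3) = 1.2518
Terminal payoffs V(N, j) = max(S_T - K, 0):
  V(3,-3) = 0.000000; V(3,-2) = 0.000000; V(3,-1) = 0.000000; V(3,+0) = 0.040000; V(3,+1) = 0.109174; V(3,+2) = 0.182993; V(3,+3) = 0.261770
Backward induction: V(k, j) = exp(-r*dt) * [p_u * V(k+1, j+1) + p_m * V(k+1, j) + p_d * V(k+1, j-1)]
  V(2,-2) = exp(-r*dt) * [p_u*0.000000 + p_m*0.000000 + p_d*0.000000] = 0.000000
  V(2,-1) = exp(-r*dt) * [p_u*0.040000 + p_m*0.000000 + p_d*0.000000] = 0.007026
  V(2,+0) = exp(-r*dt) * [p_u*0.109174 + p_m*0.040000 + p_d*0.000000] = 0.045793
  V(2,+1) = exp(-r*dt) * [p_u*0.182993 + p_m*0.109174 + p_d*0.040000] = 0.111069
  V(2,+2) = exp(-r*dt) * [p_u*0.261770 + p_m*0.182993 + p_d*0.109174] = 0.184888
  V(1,-1) = exp(-r*dt) * [p_u*0.045793 + p_m*0.007026 + p_d*0.000000] = 0.012719
  V(1,+0) = exp(-r*dt) * [p_u*0.111069 + p_m*0.045793 + p_d*0.007026] = 0.051083
  V(1,+1) = exp(-r*dt) * [p_u*0.184888 + p_m*0.111069 + p_d*0.045793] = 0.113572
  V(0,+0) = exp(-r*dt) * [p_u*0.113572 + p_m*0.051083 + p_d*0.012719] = 0.055937


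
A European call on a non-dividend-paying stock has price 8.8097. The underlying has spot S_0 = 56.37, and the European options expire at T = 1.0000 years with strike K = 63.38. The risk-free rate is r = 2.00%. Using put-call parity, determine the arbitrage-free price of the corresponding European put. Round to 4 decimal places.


Answer: Put price = 14.5647

Derivation:
Put-call parity: C - P = S_0 * exp(-qT) - K * exp(-rT).
S_0 * exp(-qT) = 56.3700 * 1.00000000 = 56.37000000
K * exp(-rT) = 63.3800 * 0.98019867 = 62.12499191
P = C - S*exp(-qT) + K*exp(-rT)
P = 8.8097 - 56.37000000 + 62.12499191 = 14.5647


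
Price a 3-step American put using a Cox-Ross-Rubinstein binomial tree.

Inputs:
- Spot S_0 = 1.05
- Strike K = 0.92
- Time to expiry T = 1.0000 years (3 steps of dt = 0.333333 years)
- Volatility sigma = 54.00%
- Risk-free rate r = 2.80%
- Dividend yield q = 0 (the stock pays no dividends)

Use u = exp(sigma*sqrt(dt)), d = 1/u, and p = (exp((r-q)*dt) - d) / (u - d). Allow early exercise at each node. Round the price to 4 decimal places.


Answer: Price = V(0,0) = 0.1516

Derivation:
dt = T/N = 0.333333
u = exp(sigma*sqrt(dt)) = 1.365839; d = 1/u = 0.732151
p = (exp((r-q)*dt) - d) / (u - d) = 0.437480
Discount per step: exp(-r*dt) = 0.990710
Stock lattice S(k, i) with i counting down-moves:
  k=0: S(0,0) = 1.0500
  k=1: S(1,0) = 1.4341; S(1,1) = 0.7688
  k=2: S(2,0) = 1.9588; S(2,1) = 1.0500; S(2,2) = 0.5628
  k=3: S(3,0) = 2.6754; S(3,1) = 1.4341; S(3,2) = 0.7688; S(3,3) = 0.4121
Terminal payoffs V(N, i) = max(K - S_T, 0):
  V(3,0) = 0.000000; V(3,1) = 0.000000; V(3,2) = 0.151242; V(3,3) = 0.507912
Backward induction: V(k, i) = exp(-r*dt) * [p * V(k+1, i) + (1-p) * V(k+1, i+1)]; then take max(V_cont, immediate exercise) for American.
  V(2,0) = exp(-r*dt) * [p*0.000000 + (1-p)*0.000000] = 0.000000; exercise = 0.000000; V(2,0) = max -> 0.000000
  V(2,1) = exp(-r*dt) * [p*0.000000 + (1-p)*0.151242] = 0.084286; exercise = 0.000000; V(2,1) = max -> 0.084286
  V(2,2) = exp(-r*dt) * [p*0.151242 + (1-p)*0.507912] = 0.348607; exercise = 0.357153; V(2,2) = max -> 0.357153
  V(1,0) = exp(-r*dt) * [p*0.000000 + (1-p)*0.084286] = 0.046972; exercise = 0.000000; V(1,0) = max -> 0.046972
  V(1,1) = exp(-r*dt) * [p*0.084286 + (1-p)*0.357153] = 0.235570; exercise = 0.151242; V(1,1) = max -> 0.235570
  V(0,0) = exp(-r*dt) * [p*0.046972 + (1-p)*0.235570] = 0.151640; exercise = 0.000000; V(0,0) = max -> 0.151640


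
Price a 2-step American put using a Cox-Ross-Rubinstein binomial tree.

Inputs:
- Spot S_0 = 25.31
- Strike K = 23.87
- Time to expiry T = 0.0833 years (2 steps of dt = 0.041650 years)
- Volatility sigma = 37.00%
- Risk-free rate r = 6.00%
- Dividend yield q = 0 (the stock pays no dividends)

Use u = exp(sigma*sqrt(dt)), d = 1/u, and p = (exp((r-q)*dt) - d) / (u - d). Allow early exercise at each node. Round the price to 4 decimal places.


dt = T/N = 0.041650
u = exp(sigma*sqrt(dt)) = 1.078435; d = 1/u = 0.927270
p = (exp((r-q)*dt) - d) / (u - d) = 0.497684
Discount per step: exp(-r*dt) = 0.997504
Stock lattice S(k, i) with i counting down-moves:
  k=0: S(0,0) = 25.3100
  k=1: S(1,0) = 27.2952; S(1,1) = 23.4692
  k=2: S(2,0) = 29.4361; S(2,1) = 25.3100; S(2,2) = 21.7623
Terminal payoffs V(N, i) = max(K - S_T, 0):
  V(2,0) = 0.000000; V(2,1) = 0.000000; V(2,2) = 2.107726
Backward induction: V(k, i) = exp(-r*dt) * [p * V(k+1, i) + (1-p) * V(k+1, i+1)]; then take max(V_cont, immediate exercise) for American.
  V(1,0) = exp(-r*dt) * [p*0.000000 + (1-p)*0.000000] = 0.000000; exercise = 0.000000; V(1,0) = max -> 0.000000
  V(1,1) = exp(-r*dt) * [p*0.000000 + (1-p)*2.107726] = 1.056103; exercise = 0.400804; V(1,1) = max -> 1.056103
  V(0,0) = exp(-r*dt) * [p*0.000000 + (1-p)*1.056103] = 0.529174; exercise = 0.000000; V(0,0) = max -> 0.529174

Answer: Price = V(0,0) = 0.5292


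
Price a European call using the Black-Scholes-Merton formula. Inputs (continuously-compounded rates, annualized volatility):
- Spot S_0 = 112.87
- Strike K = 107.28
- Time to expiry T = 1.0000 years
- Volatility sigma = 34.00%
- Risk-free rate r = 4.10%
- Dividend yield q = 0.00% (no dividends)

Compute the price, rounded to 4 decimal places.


Answer: Price = 20.0401

Derivation:
d1 = (ln(S/K) + (r - q + 0.5*sigma^2) * T) / (sigma * sqrt(T)) = 0.43998375
d2 = d1 - sigma * sqrt(T) = 0.09998375
exp(-rT) = 0.95982913; exp(-qT) = 1.00000000
C = S_0 * exp(-qT) * N(d1) - K * exp(-rT) * N(d2)
N(d1) = 0.67002556; N(d2) = 0.53982139
C = 112.8700 * 1.00000000 * 0.67002556 - 107.2800 * 0.95982913 * 0.53982139 = 20.0401


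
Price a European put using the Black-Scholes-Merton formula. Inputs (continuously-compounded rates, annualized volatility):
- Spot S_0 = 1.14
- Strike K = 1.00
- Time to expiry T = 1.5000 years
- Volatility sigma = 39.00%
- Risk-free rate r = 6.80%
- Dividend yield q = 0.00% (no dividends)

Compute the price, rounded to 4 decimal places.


Answer: Price = 0.0963

Derivation:
d1 = (ln(S/K) + (r - q + 0.5*sigma^2) * T) / (sigma * sqrt(T)) = 0.72668879
d2 = d1 - sigma * sqrt(T) = 0.24903829
exp(-rT) = 0.90302955; exp(-qT) = 1.00000000
P = K * exp(-rT) * N(-d2) - S_0 * exp(-qT) * N(-d1)
N(-d1) = 0.23370831; N(-d2) = 0.40166558
P = 1.0000 * 0.90302955 * 0.40166558 - 1.1400 * 1.00000000 * 0.23370831 = 0.0963


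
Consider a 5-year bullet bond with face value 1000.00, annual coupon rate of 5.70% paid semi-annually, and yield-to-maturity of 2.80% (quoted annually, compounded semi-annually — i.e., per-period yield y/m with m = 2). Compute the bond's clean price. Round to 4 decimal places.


Answer: Price = 1134.4329

Derivation:
Coupon per period c = face * coupon_rate / m = 28.500000
Periods per year m = 2; per-period yield y/m = 0.014000
Number of cashflows N = 10
Cashflows (t years, CF_t, discount factor 1/(1+y/m)^(m*t), PV):
  t = 0.5000: CF_t = 28.500000, DF = 0.986193, PV = 28.106509
  t = 1.0000: CF_t = 28.500000, DF = 0.972577, PV = 27.718451
  t = 1.5000: CF_t = 28.500000, DF = 0.959149, PV = 27.335750
  t = 2.0000: CF_t = 28.500000, DF = 0.945906, PV = 26.958333
  t = 2.5000: CF_t = 28.500000, DF = 0.932847, PV = 26.586128
  t = 3.0000: CF_t = 28.500000, DF = 0.919967, PV = 26.219061
  t = 3.5000: CF_t = 28.500000, DF = 0.907265, PV = 25.857062
  t = 4.0000: CF_t = 28.500000, DF = 0.894739, PV = 25.500061
  t = 4.5000: CF_t = 28.500000, DF = 0.882386, PV = 25.147989
  t = 5.0000: CF_t = 1028.500000, DF = 0.870203, PV = 895.003526
Price P = sum_t PV_t = 1134.432869


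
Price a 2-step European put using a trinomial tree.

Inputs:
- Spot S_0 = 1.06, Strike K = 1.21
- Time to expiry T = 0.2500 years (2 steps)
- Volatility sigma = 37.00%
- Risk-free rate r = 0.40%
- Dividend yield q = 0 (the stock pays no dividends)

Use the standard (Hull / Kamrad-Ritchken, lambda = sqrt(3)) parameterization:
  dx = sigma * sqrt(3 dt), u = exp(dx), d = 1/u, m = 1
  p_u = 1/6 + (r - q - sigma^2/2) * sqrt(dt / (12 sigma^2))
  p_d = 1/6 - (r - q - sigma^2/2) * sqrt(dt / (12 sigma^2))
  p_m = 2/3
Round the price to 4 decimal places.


Answer: Price = V(0,0) = 0.1827

Derivation:
dt = T/N = 0.125000; dx = sigma*sqrt(3*dt) = 0.226578
u = exp(dx) = 1.254300; d = 1/u = 0.797257
p_u = 0.148889, p_m = 0.666667, p_d = 0.184445
Discount per step: exp(-r*dt) = 0.999500
Stock lattice S(k, j) with j the centered position index:
  k=0: S(0,+0) = 1.0600
  k=1: S(1,-1) = 0.8451; S(1,+0) = 1.0600; S(1,+1) = 1.3296
  k=2: S(2,-2) = 0.6738; S(2,-1) = 0.8451; S(2,+0) = 1.0600; S(2,+1) = 1.3296; S(2,+2) = 1.6677
Terminal payoffs V(N, j) = max(K - S_T, 0):
  V(2,-2) = 0.536244; V(2,-1) = 0.364907; V(2,+0) = 0.150000; V(2,+1) = 0.000000; V(2,+2) = 0.000000
Backward induction: V(k, j) = exp(-r*dt) * [p_u * V(k+1, j+1) + p_m * V(k+1, j) + p_d * V(k+1, j-1)]
  V(1,-1) = exp(-r*dt) * [p_u*0.150000 + p_m*0.364907 + p_d*0.536244] = 0.364330
  V(1,+0) = exp(-r*dt) * [p_u*0.000000 + p_m*0.150000 + p_d*0.364907] = 0.167222
  V(1,+1) = exp(-r*dt) * [p_u*0.000000 + p_m*0.000000 + p_d*0.150000] = 0.027653
  V(0,+0) = exp(-r*dt) * [p_u*0.027653 + p_m*0.167222 + p_d*0.364330] = 0.182706


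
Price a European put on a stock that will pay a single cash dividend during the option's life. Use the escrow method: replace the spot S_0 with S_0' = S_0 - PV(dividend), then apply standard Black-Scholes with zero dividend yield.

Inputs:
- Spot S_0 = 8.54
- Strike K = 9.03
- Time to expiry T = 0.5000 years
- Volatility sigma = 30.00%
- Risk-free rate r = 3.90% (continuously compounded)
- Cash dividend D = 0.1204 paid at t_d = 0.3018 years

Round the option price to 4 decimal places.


Answer: Price = 0.9673

Derivation:
PV(D) = D * exp(-r * t_d) = 0.1204 * 0.98829880 = 0.11899118
S_0' = S_0 - PV(D) = 8.5400 - 0.11899118 = 8.42100882
d1 = (ln(S_0'/K) + (r + sigma^2/2)*T) / (sigma*sqrt(T)) = -0.13115762
d2 = d1 - sigma*sqrt(T) = -0.34328966
exp(-rT) = 0.98068890
N(-d1) = 0.55217469; N(-d2) = 0.63430972
P = K * exp(-rT) * N(-d2) - S_0' * N(-d1) = 9.0300 * 0.98068890 * 0.63430972 - 8.42100882 * 0.55217469 = 0.9673


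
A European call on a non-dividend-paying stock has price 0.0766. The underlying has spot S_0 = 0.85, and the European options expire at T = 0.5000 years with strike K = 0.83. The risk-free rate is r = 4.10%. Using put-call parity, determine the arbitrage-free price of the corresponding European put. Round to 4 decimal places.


Put-call parity: C - P = S_0 * exp(-qT) - K * exp(-rT).
S_0 * exp(-qT) = 0.8500 * 1.00000000 = 0.85000000
K * exp(-rT) = 0.8300 * 0.97970870 = 0.81315822
P = C - S*exp(-qT) + K*exp(-rT)
P = 0.0766 - 0.85000000 + 0.81315822 = 0.0398

Answer: Put price = 0.0398


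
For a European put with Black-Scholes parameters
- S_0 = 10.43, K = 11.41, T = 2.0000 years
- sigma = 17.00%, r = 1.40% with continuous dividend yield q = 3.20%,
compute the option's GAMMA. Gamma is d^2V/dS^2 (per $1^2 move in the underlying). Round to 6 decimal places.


Answer: Gamma = 0.137591

Derivation:
d1 = -0.4030670658; d2 = -0.6434833714
phi(d1) = 0.3678168838; exp(-qT) = 0.9380049995; exp(-rT) = 0.9723883668
Gamma = exp(-qT) * phi(d1) / (S * sigma * sqrt(T)) = 0.9380049995 * 0.3678168838 / (10.4300 * 0.1700 * 1.4142135624) = 0.137591


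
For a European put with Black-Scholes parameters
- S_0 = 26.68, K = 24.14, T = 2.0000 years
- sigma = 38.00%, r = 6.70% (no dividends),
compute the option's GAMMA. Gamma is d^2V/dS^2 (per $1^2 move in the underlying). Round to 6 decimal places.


d1 = 0.7042113750; d2 = 0.1668102213
phi(d1) = 0.3113320151; exp(-qT) = 1.0000000000; exp(-rT) = 0.8745900646
Gamma = exp(-qT) * phi(d1) / (S * sigma * sqrt(T)) = 1.0000000000 * 0.3113320151 / (26.6800 * 0.3800 * 1.4142135624) = 0.021714

Answer: Gamma = 0.021714


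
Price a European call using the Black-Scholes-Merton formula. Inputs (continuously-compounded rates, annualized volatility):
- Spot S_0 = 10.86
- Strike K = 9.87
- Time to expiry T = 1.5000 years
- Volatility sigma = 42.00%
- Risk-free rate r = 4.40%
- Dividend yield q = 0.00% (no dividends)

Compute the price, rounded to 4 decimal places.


Answer: Price = 2.9474

Derivation:
d1 = (ln(S/K) + (r - q + 0.5*sigma^2) * T) / (sigma * sqrt(T)) = 0.57132688
d2 = d1 - sigma * sqrt(T) = 0.05693404
exp(-rT) = 0.93613086; exp(-qT) = 1.00000000
C = S_0 * exp(-qT) * N(d1) - K * exp(-rT) * N(d2)
N(d1) = 0.71611096; N(d2) = 0.52270113
C = 10.8600 * 1.00000000 * 0.71611096 - 9.8700 * 0.93613086 * 0.52270113 = 2.9474


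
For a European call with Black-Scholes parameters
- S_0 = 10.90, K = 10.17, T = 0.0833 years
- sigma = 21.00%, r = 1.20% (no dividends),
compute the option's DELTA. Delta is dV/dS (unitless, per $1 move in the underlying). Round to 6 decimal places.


d1 = 1.1905190174; d2 = 1.1299093647
phi(d1) = 0.1963991328; exp(-qT) = 1.0000000000; exp(-rT) = 0.9990008994
N(d1) = 0.8830787700
Delta = exp(-qT) * N(d1) = 1.0000000000 * 0.8830787700 = 0.883079

Answer: Delta = 0.883079


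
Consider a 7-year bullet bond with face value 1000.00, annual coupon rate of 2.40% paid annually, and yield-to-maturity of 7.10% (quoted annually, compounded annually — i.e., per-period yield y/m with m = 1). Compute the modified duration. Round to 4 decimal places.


Answer: Modified duration = 6.0090

Derivation:
Coupon per period c = face * coupon_rate / m = 24.000000
Periods per year m = 1; per-period yield y/m = 0.071000
Number of cashflows N = 7
Cashflows (t years, CF_t, discount factor 1/(1+y/m)^(m*t), PV):
  t = 1.0000: CF_t = 24.000000, DF = 0.933707, PV = 22.408964
  t = 2.0000: CF_t = 24.000000, DF = 0.871808, PV = 20.923402
  t = 3.0000: CF_t = 24.000000, DF = 0.814013, PV = 19.536323
  t = 4.0000: CF_t = 24.000000, DF = 0.760050, PV = 18.241198
  t = 5.0000: CF_t = 24.000000, DF = 0.709664, PV = 17.031931
  t = 6.0000: CF_t = 24.000000, DF = 0.662618, PV = 15.902830
  t = 7.0000: CF_t = 1024.000000, DF = 0.618691, PV = 633.539446
Price P = sum_t PV_t = 747.584094
First compute Macaulay numerator sum_t t * PV_t:
  t * PV_t at t = 1.0000: 22.408964
  t * PV_t at t = 2.0000: 41.846804
  t * PV_t at t = 3.0000: 58.608969
  t * PV_t at t = 4.0000: 72.964792
  t * PV_t at t = 5.0000: 85.159655
  t * PV_t at t = 6.0000: 95.416980
  t * PV_t at t = 7.0000: 4434.776125
Macaulay duration D = 4811.182289 / 747.584094 = 6.435640
Modified duration = D / (1 + y/m) = 6.435640 / (1 + 0.071000) = 6.009001


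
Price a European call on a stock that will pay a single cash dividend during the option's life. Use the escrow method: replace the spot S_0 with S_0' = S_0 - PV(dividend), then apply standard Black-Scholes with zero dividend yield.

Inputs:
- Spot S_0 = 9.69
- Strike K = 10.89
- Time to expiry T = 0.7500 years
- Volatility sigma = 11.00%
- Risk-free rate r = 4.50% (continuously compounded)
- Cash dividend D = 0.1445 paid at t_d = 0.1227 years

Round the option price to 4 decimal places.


PV(D) = D * exp(-r * t_d) = 0.1445 * 0.99449372 = 0.14370434
S_0' = S_0 - PV(D) = 9.6900 - 0.14370434 = 9.54629566
d1 = (ln(S_0'/K) + (r + sigma^2/2)*T) / (sigma*sqrt(T)) = -0.98049031
d2 = d1 - sigma*sqrt(T) = -1.07575311
exp(-rT) = 0.96681318
N(d1) = 0.16342208; N(d2) = 0.14101885
C = S_0' * N(d1) - K * exp(-rT) * N(d2) = 9.54629566 * 0.16342208 - 10.8900 * 0.96681318 * 0.14101885 = 0.0753

Answer: Price = 0.0753


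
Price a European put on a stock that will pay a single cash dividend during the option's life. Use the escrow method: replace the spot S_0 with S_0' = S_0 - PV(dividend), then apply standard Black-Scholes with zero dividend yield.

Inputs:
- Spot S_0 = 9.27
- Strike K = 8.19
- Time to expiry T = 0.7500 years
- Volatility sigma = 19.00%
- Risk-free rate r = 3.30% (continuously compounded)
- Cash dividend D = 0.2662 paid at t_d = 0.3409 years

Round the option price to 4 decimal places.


PV(D) = D * exp(-r * t_d) = 0.2662 * 0.98881334 = 0.26322211
S_0' = S_0 - PV(D) = 9.2700 - 0.26322211 = 9.00677789
d1 = (ln(S_0'/K) + (r + sigma^2/2)*T) / (sigma*sqrt(T)) = 0.81042350
d2 = d1 - sigma*sqrt(T) = 0.64587868
exp(-rT) = 0.97555377
N(-d1) = 0.20884841; N(-d2) = 0.25917897
P = K * exp(-rT) * N(-d2) - S_0' * N(-d1) = 8.1900 * 0.97555377 * 0.25917897 - 9.00677789 * 0.20884841 = 0.1897

Answer: Price = 0.1897


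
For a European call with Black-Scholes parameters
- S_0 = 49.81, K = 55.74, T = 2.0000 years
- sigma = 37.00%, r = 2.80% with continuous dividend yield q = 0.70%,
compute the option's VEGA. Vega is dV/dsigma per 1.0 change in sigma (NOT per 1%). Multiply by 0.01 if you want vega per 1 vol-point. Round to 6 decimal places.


Answer: Vega = 27.489252

Derivation:
d1 = 0.1269309133; d2 = -0.3963281048
phi(d1) = 0.3957414197; exp(-qT) = 0.9860975443; exp(-rT) = 0.9455391359
Vega = S * exp(-qT) * phi(d1) * sqrt(T) = 49.8100 * 0.9860975443 * 0.3957414197 * 1.4142135624 = 27.489252


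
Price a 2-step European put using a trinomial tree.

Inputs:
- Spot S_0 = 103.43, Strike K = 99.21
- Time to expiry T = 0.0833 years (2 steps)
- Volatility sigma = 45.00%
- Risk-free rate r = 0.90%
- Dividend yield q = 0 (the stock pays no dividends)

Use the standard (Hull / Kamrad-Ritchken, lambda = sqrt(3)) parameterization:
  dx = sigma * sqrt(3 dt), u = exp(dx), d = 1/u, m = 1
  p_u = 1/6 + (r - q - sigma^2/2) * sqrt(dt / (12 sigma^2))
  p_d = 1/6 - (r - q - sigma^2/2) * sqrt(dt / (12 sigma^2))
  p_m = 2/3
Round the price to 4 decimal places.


dt = T/N = 0.041650; dx = sigma*sqrt(3*dt) = 0.159067
u = exp(dx) = 1.172417; d = 1/u = 0.852939
p_u = 0.154589, p_m = 0.666667, p_d = 0.178744
Discount per step: exp(-r*dt) = 0.999625
Stock lattice S(k, j) with j the centered position index:
  k=0: S(0,+0) = 103.4300
  k=1: S(1,-1) = 88.2195; S(1,+0) = 103.4300; S(1,+1) = 121.2631
  k=2: S(2,-2) = 75.2458; S(2,-1) = 88.2195; S(2,+0) = 103.4300; S(2,+1) = 121.2631; S(2,+2) = 142.1708
Terminal payoffs V(N, j) = max(K - S_T, 0):
  V(2,-2) = 23.964158; V(2,-1) = 10.990515; V(2,+0) = 0.000000; V(2,+1) = 0.000000; V(2,+2) = 0.000000
Backward induction: V(k, j) = exp(-r*dt) * [p_u * V(k+1, j+1) + p_m * V(k+1, j) + p_d * V(k+1, j-1)]
  V(1,-1) = exp(-r*dt) * [p_u*0.000000 + p_m*10.990515 + p_d*23.964158] = 11.606108
  V(1,+0) = exp(-r*dt) * [p_u*0.000000 + p_m*0.000000 + p_d*10.990515] = 1.963752
  V(1,+1) = exp(-r*dt) * [p_u*0.000000 + p_m*0.000000 + p_d*0.000000] = 0.000000
  V(0,+0) = exp(-r*dt) * [p_u*0.000000 + p_m*1.963752 + p_d*11.606108] = 3.382422

Answer: Price = V(0,0) = 3.3824


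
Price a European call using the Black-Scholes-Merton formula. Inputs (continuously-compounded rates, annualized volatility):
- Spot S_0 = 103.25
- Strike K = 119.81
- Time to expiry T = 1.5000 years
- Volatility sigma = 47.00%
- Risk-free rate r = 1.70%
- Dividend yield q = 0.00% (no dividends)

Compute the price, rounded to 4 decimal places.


d1 = (ln(S/K) + (r - q + 0.5*sigma^2) * T) / (sigma * sqrt(T)) = 0.07369503
d2 = d1 - sigma * sqrt(T) = -0.50193506
exp(-rT) = 0.97482238; exp(-qT) = 1.00000000
C = S_0 * exp(-qT) * N(d1) - K * exp(-rT) * N(d2)
N(d1) = 0.52937347; N(d2) = 0.30785660
C = 103.2500 * 1.00000000 * 0.52937347 - 119.8100 * 0.97482238 * 0.30785660 = 18.7022

Answer: Price = 18.7022


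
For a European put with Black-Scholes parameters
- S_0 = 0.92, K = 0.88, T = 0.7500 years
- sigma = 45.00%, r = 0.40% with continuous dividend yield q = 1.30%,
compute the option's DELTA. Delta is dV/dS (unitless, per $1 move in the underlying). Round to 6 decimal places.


d1 = 0.2915984837; d2 = -0.0981129480
phi(d1) = 0.3823368047; exp(-qT) = 0.9902973771; exp(-rT) = 0.9970044955
N(-d1) = 0.3852968174
Delta = -exp(-qT) * N(-d1) = -0.9902973771 * 0.3852968174 = -0.381558

Answer: Delta = -0.381558


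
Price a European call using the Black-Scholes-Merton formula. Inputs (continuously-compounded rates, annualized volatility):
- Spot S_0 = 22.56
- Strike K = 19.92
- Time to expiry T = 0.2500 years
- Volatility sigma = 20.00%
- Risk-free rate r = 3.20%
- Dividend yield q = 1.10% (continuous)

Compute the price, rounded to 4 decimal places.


d1 = (ln(S/K) + (r - q + 0.5*sigma^2) * T) / (sigma * sqrt(T)) = 1.34704174
d2 = d1 - sigma * sqrt(T) = 1.24704174
exp(-rT) = 0.99203191; exp(-qT) = 0.99725378
C = S_0 * exp(-qT) * N(d1) - K * exp(-rT) * N(d2)
N(d1) = 0.91101661; N(d2) = 0.89380890
C = 22.5600 * 0.99725378 * 0.91101661 - 19.9200 * 0.99203191 * 0.89380890 = 2.8333

Answer: Price = 2.8333


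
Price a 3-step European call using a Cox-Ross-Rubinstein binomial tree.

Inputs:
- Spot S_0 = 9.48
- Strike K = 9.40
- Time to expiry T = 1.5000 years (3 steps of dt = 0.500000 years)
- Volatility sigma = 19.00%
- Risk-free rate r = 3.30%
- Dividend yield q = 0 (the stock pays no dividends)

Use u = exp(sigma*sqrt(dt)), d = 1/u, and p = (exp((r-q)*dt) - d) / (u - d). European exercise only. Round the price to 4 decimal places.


dt = T/N = 0.500000
u = exp(sigma*sqrt(dt)) = 1.143793; d = 1/u = 0.874284
p = (exp((r-q)*dt) - d) / (u - d) = 0.528193
Discount per step: exp(-r*dt) = 0.983635
Stock lattice S(k, i) with i counting down-moves:
  k=0: S(0,0) = 9.4800
  k=1: S(1,0) = 10.8432; S(1,1) = 8.2882
  k=2: S(2,0) = 12.4023; S(2,1) = 9.4800; S(2,2) = 7.2462
  k=3: S(3,0) = 14.1857; S(3,1) = 10.8432; S(3,2) = 8.2882; S(3,3) = 6.3353
Terminal payoffs V(N, i) = max(S_T - K, 0):
  V(3,0) = 4.785711; V(3,1) = 1.443161; V(3,2) = 0.000000; V(3,3) = 0.000000
Backward induction: V(k, i) = exp(-r*dt) * [p * V(k+1, i) + (1-p) * V(k+1, i+1)].
  V(2,0) = exp(-r*dt) * [p*4.785711 + (1-p)*1.443161] = 3.156164
  V(2,1) = exp(-r*dt) * [p*1.443161 + (1-p)*0.000000] = 0.749794
  V(2,2) = exp(-r*dt) * [p*0.000000 + (1-p)*0.000000] = 0.000000
  V(1,0) = exp(-r*dt) * [p*3.156164 + (1-p)*0.749794] = 1.987752
  V(1,1) = exp(-r*dt) * [p*0.749794 + (1-p)*0.000000] = 0.389555
  V(0,0) = exp(-r*dt) * [p*1.987752 + (1-p)*0.389555] = 1.213522

Answer: Price = V(0,0) = 1.2135


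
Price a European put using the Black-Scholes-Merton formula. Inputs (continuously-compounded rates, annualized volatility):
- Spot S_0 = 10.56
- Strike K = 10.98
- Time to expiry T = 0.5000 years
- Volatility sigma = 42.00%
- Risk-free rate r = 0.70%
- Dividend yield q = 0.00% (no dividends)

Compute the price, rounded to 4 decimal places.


d1 = (ln(S/K) + (r - q + 0.5*sigma^2) * T) / (sigma * sqrt(T)) = 0.02895044
d2 = d1 - sigma * sqrt(T) = -0.26803441
exp(-rT) = 0.99650612; exp(-qT) = 1.00000000
P = K * exp(-rT) * N(-d2) - S_0 * exp(-qT) * N(-d1)
N(-d1) = 0.48845206; N(-d2) = 0.60566358
P = 10.9800 * 0.99650612 * 0.60566358 - 10.5600 * 1.00000000 * 0.48845206 = 1.4689

Answer: Price = 1.4689


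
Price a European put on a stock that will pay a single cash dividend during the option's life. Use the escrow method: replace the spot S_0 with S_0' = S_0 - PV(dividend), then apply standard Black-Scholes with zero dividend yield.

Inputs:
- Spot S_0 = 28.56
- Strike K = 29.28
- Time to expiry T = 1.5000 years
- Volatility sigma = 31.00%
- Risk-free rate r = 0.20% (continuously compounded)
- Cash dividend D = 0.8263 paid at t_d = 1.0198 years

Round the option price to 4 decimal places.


Answer: Price = 5.0525

Derivation:
PV(D) = D * exp(-r * t_d) = 0.8263 * 0.99796248 = 0.82461640
S_0' = S_0 - PV(D) = 28.5600 - 0.82461640 = 27.73538360
d1 = (ln(S_0'/K) + (r + sigma^2/2)*T) / (sigma*sqrt(T)) = 0.05499314
d2 = d1 - sigma*sqrt(T) = -0.32467777
exp(-rT) = 0.99700450
N(-d1) = 0.47807196; N(-d2) = 0.62728752
P = K * exp(-rT) * N(-d2) - S_0' * N(-d1) = 29.2800 * 0.99700450 * 0.62728752 - 27.73538360 * 0.47807196 = 5.0525


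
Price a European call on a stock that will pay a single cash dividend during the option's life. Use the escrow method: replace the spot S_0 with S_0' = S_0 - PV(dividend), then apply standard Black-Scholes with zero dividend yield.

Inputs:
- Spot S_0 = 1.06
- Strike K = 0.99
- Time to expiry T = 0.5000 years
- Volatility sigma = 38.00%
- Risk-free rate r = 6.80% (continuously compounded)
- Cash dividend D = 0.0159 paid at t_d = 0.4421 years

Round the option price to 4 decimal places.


Answer: Price = 0.1564

Derivation:
PV(D) = D * exp(-r * t_d) = 0.0159 * 0.97038459 = 0.01542912
S_0' = S_0 - PV(D) = 1.0600 - 0.01542912 = 1.04457088
d1 = (ln(S_0'/K) + (r + sigma^2/2)*T) / (sigma*sqrt(T)) = 0.46057400
d2 = d1 - sigma*sqrt(T) = 0.19187343
exp(-rT) = 0.96657150
N(d1) = 0.67744787; N(d2) = 0.57607932
C = S_0' * N(d1) - K * exp(-rT) * N(d2) = 1.04457088 * 0.67744787 - 0.9900 * 0.96657150 * 0.57607932 = 0.1564


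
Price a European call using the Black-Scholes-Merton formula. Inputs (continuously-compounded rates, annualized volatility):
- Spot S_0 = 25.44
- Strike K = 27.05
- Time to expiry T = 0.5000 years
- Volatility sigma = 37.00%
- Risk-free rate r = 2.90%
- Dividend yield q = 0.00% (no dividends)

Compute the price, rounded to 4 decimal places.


d1 = (ln(S/K) + (r - q + 0.5*sigma^2) * T) / (sigma * sqrt(T)) = -0.04830979
d2 = d1 - sigma * sqrt(T) = -0.30993930
exp(-rT) = 0.98560462; exp(-qT) = 1.00000000
C = S_0 * exp(-qT) * N(d1) - K * exp(-rT) * N(d2)
N(d1) = 0.48073468; N(d2) = 0.37830356
C = 25.4400 * 1.00000000 * 0.48073468 - 27.0500 * 0.98560462 * 0.37830356 = 2.1441

Answer: Price = 2.1441


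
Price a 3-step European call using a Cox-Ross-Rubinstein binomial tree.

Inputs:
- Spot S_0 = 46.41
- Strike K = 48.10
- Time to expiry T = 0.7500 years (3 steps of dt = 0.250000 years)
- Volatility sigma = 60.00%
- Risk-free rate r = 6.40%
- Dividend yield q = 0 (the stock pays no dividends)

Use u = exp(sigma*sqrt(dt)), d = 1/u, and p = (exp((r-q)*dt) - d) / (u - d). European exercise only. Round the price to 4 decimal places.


Answer: Price = V(0,0) = 10.4726

Derivation:
dt = T/N = 0.250000
u = exp(sigma*sqrt(dt)) = 1.349859; d = 1/u = 0.740818
p = (exp((r-q)*dt) - d) / (u - d) = 0.452040
Discount per step: exp(-r*dt) = 0.984127
Stock lattice S(k, i) with i counting down-moves:
  k=0: S(0,0) = 46.4100
  k=1: S(1,0) = 62.6469; S(1,1) = 34.3814
  k=2: S(2,0) = 84.5645; S(2,1) = 46.4100; S(2,2) = 25.4703
  k=3: S(3,0) = 114.1502; S(3,1) = 62.6469; S(3,2) = 34.3814; S(3,3) = 18.8689
Terminal payoffs V(N, i) = max(S_T - K, 0):
  V(3,0) = 66.050180; V(3,1) = 14.546947; V(3,2) = 0.000000; V(3,3) = 0.000000
Backward induction: V(k, i) = exp(-r*dt) * [p * V(k+1, i) + (1-p) * V(k+1, i+1)].
  V(2,0) = exp(-r*dt) * [p*66.050180 + (1-p)*14.546947] = 37.228009
  V(2,1) = exp(-r*dt) * [p*14.546947 + (1-p)*0.000000] = 6.471421
  V(2,2) = exp(-r*dt) * [p*0.000000 + (1-p)*0.000000] = 0.000000
  V(1,0) = exp(-r*dt) * [p*37.228009 + (1-p)*6.471421] = 20.051217
  V(1,1) = exp(-r*dt) * [p*6.471421 + (1-p)*0.000000] = 2.878905
  V(0,0) = exp(-r*dt) * [p*20.051217 + (1-p)*2.878905] = 10.472562


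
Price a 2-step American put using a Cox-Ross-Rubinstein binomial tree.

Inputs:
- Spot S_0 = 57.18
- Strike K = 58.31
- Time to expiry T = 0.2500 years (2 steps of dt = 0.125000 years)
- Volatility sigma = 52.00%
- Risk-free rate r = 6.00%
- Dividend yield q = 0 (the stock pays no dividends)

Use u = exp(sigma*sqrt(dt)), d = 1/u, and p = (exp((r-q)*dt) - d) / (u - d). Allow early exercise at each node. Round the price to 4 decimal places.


dt = T/N = 0.125000
u = exp(sigma*sqrt(dt)) = 1.201833; d = 1/u = 0.832062
p = (exp((r-q)*dt) - d) / (u - d) = 0.474526
Discount per step: exp(-r*dt) = 0.992528
Stock lattice S(k, i) with i counting down-moves:
  k=0: S(0,0) = 57.1800
  k=1: S(1,0) = 68.7208; S(1,1) = 47.5773
  k=2: S(2,0) = 82.5909; S(2,1) = 57.1800; S(2,2) = 39.5873
Terminal payoffs V(N, i) = max(K - S_T, 0):
  V(2,0) = 0.000000; V(2,1) = 1.130000; V(2,2) = 18.722688
Backward induction: V(k, i) = exp(-r*dt) * [p * V(k+1, i) + (1-p) * V(k+1, i+1)]; then take max(V_cont, immediate exercise) for American.
  V(1,0) = exp(-r*dt) * [p*0.000000 + (1-p)*1.130000] = 0.589349; exercise = 0.000000; V(1,0) = max -> 0.589349
  V(1,1) = exp(-r*dt) * [p*1.130000 + (1-p)*18.722688] = 10.296979; exercise = 10.732668; V(1,1) = max -> 10.732668
  V(0,0) = exp(-r*dt) * [p*0.589349 + (1-p)*10.732668] = 5.875168; exercise = 1.130000; V(0,0) = max -> 5.875168

Answer: Price = V(0,0) = 5.8752


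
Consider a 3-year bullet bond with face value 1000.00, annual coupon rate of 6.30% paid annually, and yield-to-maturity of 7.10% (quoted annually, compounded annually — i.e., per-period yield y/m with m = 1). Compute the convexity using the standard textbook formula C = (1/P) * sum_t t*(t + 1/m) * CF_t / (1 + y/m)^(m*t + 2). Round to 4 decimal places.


Answer: Convexity = 9.6444

Derivation:
Coupon per period c = face * coupon_rate / m = 63.000000
Periods per year m = 1; per-period yield y/m = 0.071000
Number of cashflows N = 3
Cashflows (t years, CF_t, discount factor 1/(1+y/m)^(m*t), PV):
  t = 1.0000: CF_t = 63.000000, DF = 0.933707, PV = 58.823529
  t = 2.0000: CF_t = 63.000000, DF = 0.871808, PV = 54.923930
  t = 3.0000: CF_t = 1063.000000, DF = 0.814013, PV = 865.296311
Price P = sum_t PV_t = 979.043770
Convexity numerator sum_t t*(t + 1/m) * CF_t / (1+y/m)^(m*t + 2):
  t = 1.0000: term = 102.565696
  t = 2.0000: term = 287.298869
  t = 3.0000: term = 9052.471296
Convexity = (1/P) * sum = 9442.335861 / 979.043770 = 9.644447


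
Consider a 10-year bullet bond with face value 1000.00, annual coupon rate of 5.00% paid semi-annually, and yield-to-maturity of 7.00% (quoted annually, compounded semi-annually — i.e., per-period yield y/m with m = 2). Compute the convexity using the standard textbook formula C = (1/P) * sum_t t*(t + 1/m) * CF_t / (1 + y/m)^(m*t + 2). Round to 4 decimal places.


Coupon per period c = face * coupon_rate / m = 25.000000
Periods per year m = 2; per-period yield y/m = 0.035000
Number of cashflows N = 20
Cashflows (t years, CF_t, discount factor 1/(1+y/m)^(m*t), PV):
  t = 0.5000: CF_t = 25.000000, DF = 0.966184, PV = 24.154589
  t = 1.0000: CF_t = 25.000000, DF = 0.933511, PV = 23.337768
  t = 1.5000: CF_t = 25.000000, DF = 0.901943, PV = 22.548568
  t = 2.0000: CF_t = 25.000000, DF = 0.871442, PV = 21.786056
  t = 2.5000: CF_t = 25.000000, DF = 0.841973, PV = 21.049329
  t = 3.0000: CF_t = 25.000000, DF = 0.813501, PV = 20.337516
  t = 3.5000: CF_t = 25.000000, DF = 0.785991, PV = 19.649774
  t = 4.0000: CF_t = 25.000000, DF = 0.759412, PV = 18.985289
  t = 4.5000: CF_t = 25.000000, DF = 0.733731, PV = 18.343274
  t = 5.0000: CF_t = 25.000000, DF = 0.708919, PV = 17.722970
  t = 5.5000: CF_t = 25.000000, DF = 0.684946, PV = 17.123643
  t = 6.0000: CF_t = 25.000000, DF = 0.661783, PV = 16.544582
  t = 6.5000: CF_t = 25.000000, DF = 0.639404, PV = 15.985104
  t = 7.0000: CF_t = 25.000000, DF = 0.617782, PV = 15.444545
  t = 7.5000: CF_t = 25.000000, DF = 0.596891, PV = 14.922265
  t = 8.0000: CF_t = 25.000000, DF = 0.576706, PV = 14.417648
  t = 8.5000: CF_t = 25.000000, DF = 0.557204, PV = 13.930094
  t = 9.0000: CF_t = 25.000000, DF = 0.538361, PV = 13.459028
  t = 9.5000: CF_t = 25.000000, DF = 0.520156, PV = 13.003892
  t = 10.0000: CF_t = 1025.000000, DF = 0.502566, PV = 515.130032
Price P = sum_t PV_t = 857.875967
Convexity numerator sum_t t*(t + 1/m) * CF_t / (1+y/m)^(m*t + 2):
  t = 0.5000: term = 11.274284
  t = 1.0000: term = 32.679084
  t = 1.5000: term = 63.147988
  t = 2.0000: term = 101.687581
  t = 2.5000: term = 147.373305
  t = 3.0000: term = 199.345534
  t = 3.5000: term = 256.805840
  t = 4.0000: term = 319.013466
  t = 4.5000: term = 385.281964
  t = 5.0000: term = 454.976018
  t = 5.5000: term = 527.508426
  t = 6.0000: term = 602.337246
  t = 6.5000: term = 678.963079
  t = 7.0000: term = 756.926509
  t = 7.5000: term = 835.805669
  t = 8.0000: term = 915.213937
  t = 8.5000: term = 994.797758
  t = 9.0000: term = 1074.234578
  t = 9.5000: term = 1153.230894
  t = 10.0000: term = 50492.336635
Convexity = (1/P) * sum = 60002.939793 / 857.875967 = 69.943607

Answer: Convexity = 69.9436


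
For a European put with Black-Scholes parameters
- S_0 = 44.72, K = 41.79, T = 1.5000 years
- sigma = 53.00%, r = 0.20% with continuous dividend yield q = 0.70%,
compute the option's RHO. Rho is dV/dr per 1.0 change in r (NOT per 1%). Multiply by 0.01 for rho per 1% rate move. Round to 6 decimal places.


d1 = 0.4173972924; d2 = -0.2317174895
phi(d1) = 0.3656609346; exp(-qT) = 0.9895549326; exp(-rT) = 0.9970044955
N(-d2) = 0.5916212768
Rho = -K*T*exp(-rT)*N(-d2) = -41.7900 * 1.5000 * 0.9970044955 * 0.5916212768 = -36.974689

Answer: Rho = -36.974689


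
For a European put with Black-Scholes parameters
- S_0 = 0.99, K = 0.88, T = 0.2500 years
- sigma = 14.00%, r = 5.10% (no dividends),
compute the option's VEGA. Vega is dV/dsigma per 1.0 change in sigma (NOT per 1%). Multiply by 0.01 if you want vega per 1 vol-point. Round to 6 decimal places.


d1 = 1.8997576522; d2 = 1.8297576522
phi(d1) = 0.0656460333; exp(-qT) = 1.0000000000; exp(-rT) = 0.9873309369
Vega = S * exp(-qT) * phi(d1) * sqrt(T) = 0.9900 * 1.0000000000 * 0.0656460333 * 0.5000000000 = 0.032495

Answer: Vega = 0.032495


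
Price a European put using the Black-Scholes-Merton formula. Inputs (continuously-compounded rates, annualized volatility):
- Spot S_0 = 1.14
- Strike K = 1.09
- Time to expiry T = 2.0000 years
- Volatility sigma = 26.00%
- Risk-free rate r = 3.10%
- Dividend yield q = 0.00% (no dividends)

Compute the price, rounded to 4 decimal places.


d1 = (ln(S/K) + (r - q + 0.5*sigma^2) * T) / (sigma * sqrt(T)) = 0.47444299
d2 = d1 - sigma * sqrt(T) = 0.10674747
exp(-rT) = 0.93988289; exp(-qT) = 1.00000000
P = K * exp(-rT) * N(-d2) - S_0 * exp(-qT) * N(-d1)
N(-d1) = 0.31759202; N(-d2) = 0.45749466
P = 1.0900 * 0.93988289 * 0.45749466 - 1.1400 * 1.00000000 * 0.31759202 = 0.1066

Answer: Price = 0.1066


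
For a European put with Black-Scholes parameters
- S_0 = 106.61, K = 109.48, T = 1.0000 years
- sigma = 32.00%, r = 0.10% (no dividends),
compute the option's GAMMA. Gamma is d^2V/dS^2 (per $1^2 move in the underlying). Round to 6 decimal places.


d1 = 0.0801107243; d2 = -0.2398892757
phi(d1) = 0.3976641806; exp(-qT) = 1.0000000000; exp(-rT) = 0.9990004998
Gamma = exp(-qT) * phi(d1) / (S * sigma * sqrt(T)) = 1.0000000000 * 0.3976641806 / (106.6100 * 0.3200 * 1.0000000000) = 0.011657

Answer: Gamma = 0.011657
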